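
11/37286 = 11/37286 = 0.00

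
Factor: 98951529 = 3^1*79^1*359^1 * 1163^1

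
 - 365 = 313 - 678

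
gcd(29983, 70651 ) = 1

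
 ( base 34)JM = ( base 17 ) 255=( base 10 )668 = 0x29c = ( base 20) 1d8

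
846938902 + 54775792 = 901714694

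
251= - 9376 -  - 9627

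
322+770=1092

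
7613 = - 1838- - 9451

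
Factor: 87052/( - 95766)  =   - 43526/47883 = - 2^1 *3^( - 1 )*7^1*11^(-1 )*1451^( - 1 )*3109^1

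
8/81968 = 1/10246  =  0.00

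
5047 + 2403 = 7450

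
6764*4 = 27056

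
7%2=1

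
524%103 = 9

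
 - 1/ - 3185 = 1/3185 = 0.00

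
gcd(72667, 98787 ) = 1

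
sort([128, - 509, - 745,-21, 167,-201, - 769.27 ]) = [- 769.27,  -  745,- 509, - 201, - 21,128, 167 ] 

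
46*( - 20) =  - 920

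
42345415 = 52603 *805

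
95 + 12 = 107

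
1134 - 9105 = -7971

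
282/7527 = 94/2509 = 0.04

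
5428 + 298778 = 304206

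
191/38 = 5 + 1/38 = 5.03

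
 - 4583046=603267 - 5186313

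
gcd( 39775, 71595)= 7955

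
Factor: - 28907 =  - 137^1*211^1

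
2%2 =0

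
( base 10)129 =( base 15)89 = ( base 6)333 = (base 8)201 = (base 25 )54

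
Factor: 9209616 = 2^4*3^1*13^1*14759^1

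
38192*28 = 1069376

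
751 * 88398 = 66386898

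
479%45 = 29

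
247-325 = -78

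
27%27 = 0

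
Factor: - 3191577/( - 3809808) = 2^( - 4 )*3^(  -  2)*479^1*2221^1*8819^( - 1 )=   1063859/1269936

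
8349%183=114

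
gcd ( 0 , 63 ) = 63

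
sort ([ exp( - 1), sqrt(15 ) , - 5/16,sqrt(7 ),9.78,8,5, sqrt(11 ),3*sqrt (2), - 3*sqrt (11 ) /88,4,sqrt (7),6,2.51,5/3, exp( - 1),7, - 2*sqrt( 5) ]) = [ - 2 *sqrt (5 ), - 5/16 , - 3*sqrt (11 )/88,exp( - 1 ),exp( - 1 ), 5/3,2.51, sqrt (7), sqrt(7 )  ,  sqrt(  11),sqrt(15),4,3*sqrt( 2 ), 5,6,7,8 , 9.78]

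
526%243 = 40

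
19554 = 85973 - 66419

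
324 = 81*4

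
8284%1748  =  1292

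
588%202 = 184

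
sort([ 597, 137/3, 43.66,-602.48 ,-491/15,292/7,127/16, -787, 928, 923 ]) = [ - 787, - 602.48 , - 491/15,127/16 , 292/7,43.66,137/3 , 597,923,928]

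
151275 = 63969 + 87306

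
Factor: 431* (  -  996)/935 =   -  2^2*3^1 * 5^( - 1 )*11^( - 1 )*17^( - 1)*83^1*431^1 = - 429276/935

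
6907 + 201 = 7108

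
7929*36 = 285444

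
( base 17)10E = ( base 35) 8n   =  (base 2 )100101111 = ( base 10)303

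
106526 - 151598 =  - 45072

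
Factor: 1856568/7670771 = 2^3*3^1*7^1*43^1*257^1 * 7670771^( - 1) 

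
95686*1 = 95686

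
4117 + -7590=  - 3473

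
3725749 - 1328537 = 2397212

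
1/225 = 1/225 = 0.00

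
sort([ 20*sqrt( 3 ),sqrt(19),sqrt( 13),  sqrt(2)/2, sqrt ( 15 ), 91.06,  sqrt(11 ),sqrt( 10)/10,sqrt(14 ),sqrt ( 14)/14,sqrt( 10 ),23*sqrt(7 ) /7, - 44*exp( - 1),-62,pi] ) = [ - 62, - 44*exp(- 1),sqrt(14)/14, sqrt(10 )/10, sqrt (2)/2,pi, sqrt(10),sqrt(11 ), sqrt( 13),sqrt(14 ),sqrt(15 ), sqrt( 19),  23 * sqrt( 7)/7,20 * sqrt (3 ), 91.06 ] 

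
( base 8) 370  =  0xf8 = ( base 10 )248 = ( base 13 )161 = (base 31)80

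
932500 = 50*18650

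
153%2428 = 153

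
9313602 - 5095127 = 4218475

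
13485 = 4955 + 8530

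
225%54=9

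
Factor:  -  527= - 17^1*31^1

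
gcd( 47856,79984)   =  16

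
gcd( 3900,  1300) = 1300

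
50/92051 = 50/92051 = 0.00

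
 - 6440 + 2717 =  - 3723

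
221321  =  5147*43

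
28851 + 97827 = 126678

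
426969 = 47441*9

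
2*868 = 1736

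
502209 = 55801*9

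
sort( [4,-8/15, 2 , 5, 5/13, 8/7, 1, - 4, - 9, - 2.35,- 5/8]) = [ - 9  ,-4,-2.35, - 5/8, - 8/15, 5/13, 1, 8/7, 2,4, 5]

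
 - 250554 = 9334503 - 9585057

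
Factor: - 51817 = -51817^1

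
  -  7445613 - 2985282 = -10430895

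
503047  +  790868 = 1293915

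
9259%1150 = 59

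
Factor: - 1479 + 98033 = 2^1*23^1*2099^1 = 96554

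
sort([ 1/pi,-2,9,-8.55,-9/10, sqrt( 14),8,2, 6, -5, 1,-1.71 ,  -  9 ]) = [ -9,-8.55, - 5 , - 2, - 1.71,  -  9/10, 1/pi, 1, 2  ,  sqrt( 14 ), 6,8, 9 ]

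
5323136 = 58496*91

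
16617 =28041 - 11424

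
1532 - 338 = 1194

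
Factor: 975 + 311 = 1286 = 2^1*643^1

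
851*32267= 27459217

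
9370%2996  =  382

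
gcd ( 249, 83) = 83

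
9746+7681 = 17427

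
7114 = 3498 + 3616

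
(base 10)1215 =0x4BF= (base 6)5343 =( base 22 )2b5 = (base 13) 726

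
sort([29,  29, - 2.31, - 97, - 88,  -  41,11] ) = [-97,-88,-41, - 2.31,11,29, 29] 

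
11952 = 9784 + 2168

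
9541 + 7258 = 16799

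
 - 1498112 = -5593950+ 4095838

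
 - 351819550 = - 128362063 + -223457487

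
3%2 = 1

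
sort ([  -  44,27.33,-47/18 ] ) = [ - 44, -47/18,  27.33]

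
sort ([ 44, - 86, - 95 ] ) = [-95 , - 86, 44]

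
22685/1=22685= 22685.00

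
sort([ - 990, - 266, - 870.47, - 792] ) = [-990, - 870.47, - 792 , - 266]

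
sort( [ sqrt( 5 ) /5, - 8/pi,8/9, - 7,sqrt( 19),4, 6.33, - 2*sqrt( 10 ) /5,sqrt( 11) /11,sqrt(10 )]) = [ - 7, - 8/pi,-2*sqrt( 10 ) /5,sqrt (11)/11,  sqrt ( 5) /5,8/9,sqrt( 10)  ,  4, sqrt(19),6.33] 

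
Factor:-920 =-2^3*5^1*23^1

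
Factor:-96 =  - 2^5*3^1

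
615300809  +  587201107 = 1202501916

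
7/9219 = 1/1317 = 0.00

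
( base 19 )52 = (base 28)3D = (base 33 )2v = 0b1100001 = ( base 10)97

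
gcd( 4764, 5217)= 3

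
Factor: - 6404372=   -  2^2*13^1*79^1 * 1559^1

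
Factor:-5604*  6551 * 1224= -2^5 * 3^3*17^1*467^1*6551^1 = -  44935248096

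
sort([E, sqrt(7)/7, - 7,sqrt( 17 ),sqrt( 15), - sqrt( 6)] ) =[ - 7,-sqrt (6),sqrt( 7)/7 , E,sqrt( 15), sqrt( 17)]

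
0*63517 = 0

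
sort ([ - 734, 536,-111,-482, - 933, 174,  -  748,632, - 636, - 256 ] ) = [-933 , - 748, - 734 ,-636, - 482  ,  -  256, - 111,174, 536,  632] 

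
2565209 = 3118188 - 552979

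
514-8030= - 7516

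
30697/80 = 30697/80 =383.71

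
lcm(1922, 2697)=167214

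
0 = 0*5155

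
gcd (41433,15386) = 7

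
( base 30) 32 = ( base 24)3K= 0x5C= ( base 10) 92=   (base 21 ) 48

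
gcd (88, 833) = 1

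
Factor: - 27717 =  - 3^1*9239^1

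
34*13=442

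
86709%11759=4396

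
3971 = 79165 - 75194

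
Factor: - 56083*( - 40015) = 2244161245 = 5^1*17^1 * 53^1*151^1*3299^1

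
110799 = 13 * 8523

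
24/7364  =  6/1841 =0.00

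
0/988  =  0 = 0.00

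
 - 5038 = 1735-6773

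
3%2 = 1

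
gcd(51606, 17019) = 549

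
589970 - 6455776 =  - 5865806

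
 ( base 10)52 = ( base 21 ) 2a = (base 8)64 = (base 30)1m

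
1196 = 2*598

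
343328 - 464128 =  - 120800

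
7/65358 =7/65358 = 0.00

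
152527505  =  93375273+59152232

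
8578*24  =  205872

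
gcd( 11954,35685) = 1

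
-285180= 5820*(-49)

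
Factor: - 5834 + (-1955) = -7789^1  =  -  7789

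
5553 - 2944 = 2609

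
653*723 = 472119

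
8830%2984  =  2862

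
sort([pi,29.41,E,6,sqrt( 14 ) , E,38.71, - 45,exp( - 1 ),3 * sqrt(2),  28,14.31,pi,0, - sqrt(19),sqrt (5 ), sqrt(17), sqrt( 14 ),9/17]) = [-45, - sqrt ( 19 ),0, exp( - 1 ),9/17,sqrt(5),E,E,pi,pi,sqrt( 14 ), sqrt (14 ),sqrt(17 ), 3 * sqrt( 2 ),6, 14.31,28,29.41, 38.71] 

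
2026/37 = 54 + 28/37 = 54.76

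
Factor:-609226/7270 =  - 5^( - 1 )*419^1  =  - 419/5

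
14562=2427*6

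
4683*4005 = 18755415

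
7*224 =1568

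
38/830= 19/415 =0.05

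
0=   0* 971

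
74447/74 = 1006 + 3/74 = 1006.04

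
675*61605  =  41583375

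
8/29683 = 8/29683 = 0.00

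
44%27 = 17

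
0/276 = 0 = 0.00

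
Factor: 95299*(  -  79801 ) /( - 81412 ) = 7604955499/81412 = 2^( - 2)*157^1 * 607^1 *20353^ ( - 1)*79801^1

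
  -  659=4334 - 4993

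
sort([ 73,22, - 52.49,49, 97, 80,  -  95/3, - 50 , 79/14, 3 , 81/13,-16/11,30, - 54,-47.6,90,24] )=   [-54,-52.49,  -  50, - 47.6, - 95/3,-16/11, 3, 79/14, 81/13, 22, 24 , 30, 49, 73,80, 90 , 97]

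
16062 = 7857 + 8205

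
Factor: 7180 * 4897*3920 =2^6*5^2 * 7^2*59^1 * 83^1 * 359^1=137829003200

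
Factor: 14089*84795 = 1194676755 = 3^1*5^1*73^1*193^1*5653^1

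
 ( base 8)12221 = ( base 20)D35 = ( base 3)21020000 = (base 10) 5265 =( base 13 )2520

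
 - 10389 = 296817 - 307206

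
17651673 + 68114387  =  85766060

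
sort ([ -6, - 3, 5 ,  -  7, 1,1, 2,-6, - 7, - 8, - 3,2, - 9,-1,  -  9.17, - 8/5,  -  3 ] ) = [  -  9.17, - 9,  -  8,-7, - 7, - 6, - 6, - 3,- 3,-3,- 8/5,  -  1, 1, 1 , 2, 2, 5]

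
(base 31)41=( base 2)1111101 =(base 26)4l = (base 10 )125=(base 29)49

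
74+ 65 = 139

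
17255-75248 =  - 57993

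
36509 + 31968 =68477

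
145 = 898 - 753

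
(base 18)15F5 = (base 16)1e2f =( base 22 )FL5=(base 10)7727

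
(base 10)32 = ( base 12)28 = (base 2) 100000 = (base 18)1E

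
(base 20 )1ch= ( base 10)657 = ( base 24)139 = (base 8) 1221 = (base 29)MJ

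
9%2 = 1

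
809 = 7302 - 6493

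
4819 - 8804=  - 3985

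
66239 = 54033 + 12206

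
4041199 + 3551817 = 7593016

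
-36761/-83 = 442  +  75/83 =442.90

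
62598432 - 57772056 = 4826376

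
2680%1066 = 548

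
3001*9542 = 28635542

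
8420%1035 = 140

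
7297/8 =7297/8 = 912.12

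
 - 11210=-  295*38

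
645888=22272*29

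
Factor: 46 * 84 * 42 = 162288   =  2^4*3^2*7^2*23^1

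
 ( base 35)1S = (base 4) 333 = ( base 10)63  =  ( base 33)1u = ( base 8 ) 77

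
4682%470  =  452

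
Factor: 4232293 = 13^1*379^1*859^1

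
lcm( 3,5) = 15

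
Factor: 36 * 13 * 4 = 1872=2^4*3^2 * 13^1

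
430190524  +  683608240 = 1113798764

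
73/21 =73/21= 3.48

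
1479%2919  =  1479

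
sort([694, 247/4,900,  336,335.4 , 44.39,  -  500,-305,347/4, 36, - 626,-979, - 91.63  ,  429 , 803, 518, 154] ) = [  -  979,  -  626  ,-500,- 305,-91.63 , 36, 44.39, 247/4, 347/4, 154,  335.4, 336 , 429,518,  694,803,900]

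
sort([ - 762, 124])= [ - 762 , 124 ]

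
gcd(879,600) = 3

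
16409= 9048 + 7361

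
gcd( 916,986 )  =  2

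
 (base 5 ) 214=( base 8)73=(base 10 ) 59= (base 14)43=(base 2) 111011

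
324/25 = 12 + 24/25 = 12.96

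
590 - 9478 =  - 8888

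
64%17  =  13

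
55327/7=55327/7 =7903.86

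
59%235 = 59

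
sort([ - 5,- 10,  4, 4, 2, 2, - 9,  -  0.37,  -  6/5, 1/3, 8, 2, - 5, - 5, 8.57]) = [ -10,  -  9,-5,-5, - 5,  -  6/5, - 0.37, 1/3, 2, 2, 2,4, 4, 8, 8.57]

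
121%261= 121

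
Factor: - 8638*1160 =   -  2^4*5^1*7^1*29^1*617^1 = - 10020080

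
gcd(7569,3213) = 9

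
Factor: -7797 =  - 3^1 * 23^1 * 113^1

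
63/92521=63/92521 = 0.00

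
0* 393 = 0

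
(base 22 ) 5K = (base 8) 202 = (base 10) 130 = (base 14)94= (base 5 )1010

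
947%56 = 51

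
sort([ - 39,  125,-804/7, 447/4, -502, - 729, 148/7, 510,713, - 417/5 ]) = [ - 729, - 502, - 804/7,-417/5 , - 39, 148/7,  447/4, 125 , 510, 713 ] 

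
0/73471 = 0 = 0.00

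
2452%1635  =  817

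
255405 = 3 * 85135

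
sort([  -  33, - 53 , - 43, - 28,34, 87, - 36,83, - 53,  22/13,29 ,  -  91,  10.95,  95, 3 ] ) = [ - 91, - 53, - 53, - 43, - 36 ,-33, - 28, 22/13, 3,10.95,29,  34, 83,87, 95] 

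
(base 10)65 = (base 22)2L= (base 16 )41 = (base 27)2b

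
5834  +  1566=7400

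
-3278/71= - 47  +  59/71 = -46.17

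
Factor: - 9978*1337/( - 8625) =2^1 *5^ ( - 3 )*7^1 * 23^( - 1 ) * 191^1 * 1663^1 = 4446862/2875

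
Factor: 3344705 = 5^1*  7^1*13^1 * 7351^1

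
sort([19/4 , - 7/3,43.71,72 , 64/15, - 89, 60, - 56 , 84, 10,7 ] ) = [ - 89, - 56  , - 7/3, 64/15,19/4, 7,10,43.71,60,  72,84 ]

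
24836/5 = 4967 + 1/5 = 4967.20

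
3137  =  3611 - 474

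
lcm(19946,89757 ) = 179514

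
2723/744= 2723/744 = 3.66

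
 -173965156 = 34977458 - 208942614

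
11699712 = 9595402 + 2104310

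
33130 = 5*6626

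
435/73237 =435/73237  =  0.01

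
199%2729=199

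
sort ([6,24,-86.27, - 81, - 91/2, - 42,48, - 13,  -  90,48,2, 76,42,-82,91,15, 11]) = [ - 90, - 86.27, - 82, - 81, - 91/2, - 42, - 13,2,6,11, 15,24,42 , 48,48,76,91]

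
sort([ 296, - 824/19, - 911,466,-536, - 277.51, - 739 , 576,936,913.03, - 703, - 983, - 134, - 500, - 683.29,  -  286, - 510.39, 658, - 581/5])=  [ - 983, - 911, - 739, - 703, - 683.29, - 536, - 510.39, - 500, - 286, - 277.51, - 134, - 581/5, - 824/19, 296,466,  576,  658,913.03, 936 ]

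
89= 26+63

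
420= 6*70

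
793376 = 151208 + 642168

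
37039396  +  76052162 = 113091558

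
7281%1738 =329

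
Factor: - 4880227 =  - 11^1*487^1 *911^1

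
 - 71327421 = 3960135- 75287556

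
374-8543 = - 8169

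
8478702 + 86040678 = 94519380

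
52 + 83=135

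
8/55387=8/55387 = 0.00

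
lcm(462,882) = 9702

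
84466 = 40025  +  44441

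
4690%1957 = 776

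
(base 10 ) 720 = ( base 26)11i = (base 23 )187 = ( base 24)160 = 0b1011010000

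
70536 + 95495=166031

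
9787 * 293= 2867591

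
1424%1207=217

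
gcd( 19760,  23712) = 3952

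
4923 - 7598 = -2675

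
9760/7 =1394 + 2/7=1394.29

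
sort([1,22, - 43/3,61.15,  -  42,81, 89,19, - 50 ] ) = [-50, - 42,-43/3,1, 19 , 22,61.15, 81,89]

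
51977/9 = 5775 + 2/9 = 5775.22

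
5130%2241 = 648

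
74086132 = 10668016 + 63418116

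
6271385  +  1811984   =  8083369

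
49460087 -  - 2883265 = 52343352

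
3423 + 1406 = 4829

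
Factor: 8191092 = 2^2*3^1 * 7^1*13^2*577^1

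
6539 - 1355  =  5184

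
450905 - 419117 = 31788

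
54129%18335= 17459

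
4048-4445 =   -  397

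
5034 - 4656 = 378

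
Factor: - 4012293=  - 3^1*1337431^1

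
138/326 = 69/163= 0.42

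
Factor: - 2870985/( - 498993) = 5^1*11^( - 1 )*13^1 * 14723^1*15121^(-1 ) = 956995/166331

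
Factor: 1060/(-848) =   -  5/4 = - 2^( - 2 )*5^1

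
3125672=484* 6458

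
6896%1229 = 751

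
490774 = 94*5221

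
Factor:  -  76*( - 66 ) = 5016 = 2^3*3^1*11^1*19^1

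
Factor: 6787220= 2^2*5^1 *11^1 * 30851^1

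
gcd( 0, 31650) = 31650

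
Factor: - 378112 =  -2^8 * 7^1*211^1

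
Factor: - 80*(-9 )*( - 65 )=-2^4*3^2*5^2*13^1  =  - 46800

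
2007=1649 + 358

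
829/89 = 9 + 28/89 = 9.31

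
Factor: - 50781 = -3^1*16927^1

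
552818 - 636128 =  - 83310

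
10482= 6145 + 4337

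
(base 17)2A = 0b101100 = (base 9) 48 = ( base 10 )44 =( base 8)54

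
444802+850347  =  1295149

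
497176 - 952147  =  -454971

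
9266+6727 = 15993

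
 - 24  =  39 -63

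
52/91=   4/7 = 0.57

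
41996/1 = 41996 = 41996.00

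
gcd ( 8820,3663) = 9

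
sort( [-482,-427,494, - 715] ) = [ - 715, - 482,  -  427,494]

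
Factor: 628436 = 2^2*157109^1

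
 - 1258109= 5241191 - 6499300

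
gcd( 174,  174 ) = 174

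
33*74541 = 2459853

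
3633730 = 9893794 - 6260064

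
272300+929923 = 1202223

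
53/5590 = 53/5590 =0.01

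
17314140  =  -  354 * ( - 48910 )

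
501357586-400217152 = 101140434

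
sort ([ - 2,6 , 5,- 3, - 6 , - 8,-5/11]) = [ - 8, - 6 ,  -  3, - 2 , - 5/11,  5, 6 ] 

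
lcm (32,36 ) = 288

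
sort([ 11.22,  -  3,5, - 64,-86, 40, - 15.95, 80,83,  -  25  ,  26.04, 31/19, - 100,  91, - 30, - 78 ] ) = [  -  100 ,-86, - 78,  -  64, - 30,-25, - 15.95, - 3,31/19,5,11.22,  26.04, 40,80,83,91] 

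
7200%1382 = 290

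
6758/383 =6758/383 = 17.64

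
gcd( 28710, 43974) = 18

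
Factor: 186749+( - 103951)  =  82798   =  2^1*41399^1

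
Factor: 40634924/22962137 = 2^2*31^4*2087467^ ( - 1 ) = 3694084/2087467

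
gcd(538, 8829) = 1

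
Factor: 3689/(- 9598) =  - 2^( - 1)*7^1*17^1 * 31^1*4799^(- 1 )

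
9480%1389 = 1146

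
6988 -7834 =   -  846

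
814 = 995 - 181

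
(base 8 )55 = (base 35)1a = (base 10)45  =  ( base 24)1l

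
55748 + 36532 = 92280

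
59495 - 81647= - 22152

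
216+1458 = 1674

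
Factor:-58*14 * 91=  - 73892=- 2^2*7^2  *13^1*29^1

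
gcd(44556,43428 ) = 564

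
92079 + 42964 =135043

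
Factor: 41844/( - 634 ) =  -2^1*3^1 * 11^1 = - 66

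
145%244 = 145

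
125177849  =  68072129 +57105720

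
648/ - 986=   -  324/493= - 0.66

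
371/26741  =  371/26741 = 0.01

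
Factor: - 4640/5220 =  - 8/9 = - 2^3*  3^( - 2)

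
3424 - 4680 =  - 1256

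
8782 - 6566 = 2216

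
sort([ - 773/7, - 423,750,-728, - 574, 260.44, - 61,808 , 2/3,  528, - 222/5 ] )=[ -728,- 574,-423, - 773/7,  -  61, - 222/5,  2/3,260.44 , 528, 750, 808]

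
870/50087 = 870/50087=0.02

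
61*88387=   5391607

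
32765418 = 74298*441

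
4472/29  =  154 + 6/29=154.21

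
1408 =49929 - 48521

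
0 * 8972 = 0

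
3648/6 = 608= 608.00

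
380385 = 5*76077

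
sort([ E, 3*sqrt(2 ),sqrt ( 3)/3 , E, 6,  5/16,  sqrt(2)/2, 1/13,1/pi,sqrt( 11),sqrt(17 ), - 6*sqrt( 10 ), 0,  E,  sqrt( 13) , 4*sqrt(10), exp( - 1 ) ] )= [ - 6*sqrt( 10), 0, 1/13,5/16, 1/pi,exp(-1),sqrt(3 )/3, sqrt( 2) /2,E,  E,E,sqrt(11 ),sqrt( 13) , sqrt( 17),3*sqrt( 2), 6,  4*sqrt( 10)]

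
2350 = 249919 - 247569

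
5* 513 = 2565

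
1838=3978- 2140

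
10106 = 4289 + 5817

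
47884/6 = 23942/3 = 7980.67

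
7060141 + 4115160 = 11175301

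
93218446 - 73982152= 19236294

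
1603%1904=1603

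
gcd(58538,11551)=1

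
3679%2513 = 1166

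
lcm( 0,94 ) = 0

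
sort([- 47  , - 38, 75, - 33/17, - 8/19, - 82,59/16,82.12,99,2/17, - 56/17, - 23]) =[ - 82 , - 47, - 38, - 23,-56/17, - 33/17, - 8/19,2/17, 59/16, 75,82.12,99]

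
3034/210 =1517/105 = 14.45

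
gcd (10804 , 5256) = 292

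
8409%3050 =2309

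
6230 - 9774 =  - 3544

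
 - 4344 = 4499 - 8843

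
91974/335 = 91974/335 = 274.55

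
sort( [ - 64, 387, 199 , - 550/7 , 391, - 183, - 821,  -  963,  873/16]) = [  -  963, - 821,-183, - 550/7,-64, 873/16,199, 387,  391]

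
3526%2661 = 865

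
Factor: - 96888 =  - 2^3  *  3^1 * 11^1*367^1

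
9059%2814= 617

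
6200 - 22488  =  -16288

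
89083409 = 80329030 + 8754379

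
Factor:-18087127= - 191^1*281^1*337^1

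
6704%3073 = 558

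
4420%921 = 736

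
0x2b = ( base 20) 23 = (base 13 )34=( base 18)27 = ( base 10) 43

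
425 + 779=1204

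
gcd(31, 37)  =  1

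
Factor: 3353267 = 17^2*41^1*283^1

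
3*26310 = 78930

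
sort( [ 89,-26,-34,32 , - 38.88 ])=[-38.88,-34,-26  ,  32,89] 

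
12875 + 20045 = 32920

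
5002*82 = 410164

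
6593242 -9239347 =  - 2646105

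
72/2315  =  72/2315 = 0.03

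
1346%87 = 41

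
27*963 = 26001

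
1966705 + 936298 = 2903003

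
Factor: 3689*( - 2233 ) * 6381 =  - 3^2*7^2*11^1*17^1*29^1 * 31^1*709^1 = - 52563723597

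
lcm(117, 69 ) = 2691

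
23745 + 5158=28903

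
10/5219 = 10/5219 = 0.00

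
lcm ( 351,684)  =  26676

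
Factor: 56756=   2^2*7^1*2027^1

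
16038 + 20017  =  36055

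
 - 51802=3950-55752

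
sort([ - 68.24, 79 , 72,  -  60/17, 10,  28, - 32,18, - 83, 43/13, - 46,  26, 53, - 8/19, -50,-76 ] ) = [ - 83, - 76,-68.24,- 50, - 46,  -  32, - 60/17, - 8/19, 43/13, 10, 18 , 26 , 28,53, 72, 79]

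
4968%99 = 18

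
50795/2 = 50795/2 = 25397.50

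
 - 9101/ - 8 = 1137+ 5/8 = 1137.62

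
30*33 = 990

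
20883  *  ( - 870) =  - 18168210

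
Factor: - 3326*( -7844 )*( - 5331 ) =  - 2^3*3^1*37^1*53^1*1663^1 * 1777^1=-139081226664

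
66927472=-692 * ( - 96716) 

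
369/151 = 369/151=2.44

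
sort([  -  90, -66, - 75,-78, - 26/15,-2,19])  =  [ - 90, - 78, - 75, - 66, - 2,-26/15,19]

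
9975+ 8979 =18954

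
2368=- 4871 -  - 7239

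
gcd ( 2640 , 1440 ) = 240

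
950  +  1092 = 2042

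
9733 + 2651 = 12384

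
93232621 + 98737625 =191970246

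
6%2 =0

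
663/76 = 663/76   =  8.72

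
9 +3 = 12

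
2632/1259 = 2 + 114/1259 = 2.09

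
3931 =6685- 2754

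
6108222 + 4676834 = 10785056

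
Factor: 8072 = 2^3*1009^1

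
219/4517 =219/4517 = 0.05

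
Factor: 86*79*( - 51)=-346494 = -  2^1*3^1*17^1*43^1*79^1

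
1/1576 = 1/1576 = 0.00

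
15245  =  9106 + 6139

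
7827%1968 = 1923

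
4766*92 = 438472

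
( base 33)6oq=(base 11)5584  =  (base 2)1110010111000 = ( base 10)7352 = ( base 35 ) 602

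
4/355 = 4/355 = 0.01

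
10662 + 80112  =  90774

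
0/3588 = 0=0.00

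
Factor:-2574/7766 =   -  3^2*13^1*353^( - 1) = -117/353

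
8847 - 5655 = 3192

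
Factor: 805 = 5^1*7^1 * 23^1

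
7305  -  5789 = 1516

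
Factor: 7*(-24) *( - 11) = 1848 = 2^3*3^1 * 7^1 * 11^1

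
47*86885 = 4083595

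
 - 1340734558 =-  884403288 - 456331270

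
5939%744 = 731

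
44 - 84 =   -  40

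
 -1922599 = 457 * ( - 4207)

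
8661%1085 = 1066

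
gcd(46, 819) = 1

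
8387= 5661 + 2726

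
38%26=12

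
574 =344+230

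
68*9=612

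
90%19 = 14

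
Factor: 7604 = 2^2*1901^1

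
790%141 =85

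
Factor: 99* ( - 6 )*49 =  - 29106 = - 2^1*3^3*7^2*11^1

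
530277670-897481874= -367204204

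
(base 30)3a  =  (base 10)100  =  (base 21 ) 4g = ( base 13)79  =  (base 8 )144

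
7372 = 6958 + 414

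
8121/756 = 10 + 187/252 = 10.74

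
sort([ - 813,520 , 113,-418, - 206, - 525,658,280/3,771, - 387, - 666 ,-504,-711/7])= [-813, - 666, - 525,-504,- 418,-387, - 206,-711/7,280/3,113, 520,  658, 771]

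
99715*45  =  4487175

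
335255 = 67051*5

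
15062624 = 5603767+9458857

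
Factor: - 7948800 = - 2^9*3^3*5^2 * 23^1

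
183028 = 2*91514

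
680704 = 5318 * 128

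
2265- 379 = 1886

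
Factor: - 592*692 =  - 2^6 * 37^1*173^1=-  409664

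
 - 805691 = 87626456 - 88432147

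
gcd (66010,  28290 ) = 9430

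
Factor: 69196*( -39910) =-2761612360 = - 2^3*5^1*13^1*307^1*17299^1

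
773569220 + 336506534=1110075754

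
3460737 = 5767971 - 2307234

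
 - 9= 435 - 444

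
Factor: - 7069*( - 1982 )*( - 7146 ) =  - 100120876668= - 2^2 * 3^2*397^1*991^1*7069^1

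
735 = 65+670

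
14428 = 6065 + 8363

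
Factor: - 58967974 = -2^1*13^1* 271^1*8369^1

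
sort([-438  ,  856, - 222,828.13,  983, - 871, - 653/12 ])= [ - 871, - 438,-222, - 653/12,828.13,856, 983]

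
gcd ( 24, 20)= 4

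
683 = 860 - 177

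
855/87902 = 855/87902 = 0.01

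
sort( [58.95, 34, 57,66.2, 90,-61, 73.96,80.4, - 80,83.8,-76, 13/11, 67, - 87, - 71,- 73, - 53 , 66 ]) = [  -  87, -80, - 76, - 73,-71,-61,-53, 13/11, 34,57,58.95, 66, 66.2, 67, 73.96, 80.4, 83.8,90] 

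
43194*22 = 950268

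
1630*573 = 933990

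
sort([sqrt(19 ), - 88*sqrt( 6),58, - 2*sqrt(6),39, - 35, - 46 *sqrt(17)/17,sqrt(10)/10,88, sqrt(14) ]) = [-88*sqrt( 6 ), - 35,-46*sqrt(17) /17, - 2 *sqrt( 6), sqrt(10)/10, sqrt( 14), sqrt( 19 ), 39,58,88]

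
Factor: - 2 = -2^1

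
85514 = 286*299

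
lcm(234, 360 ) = 4680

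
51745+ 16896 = 68641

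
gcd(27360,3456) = 288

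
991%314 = 49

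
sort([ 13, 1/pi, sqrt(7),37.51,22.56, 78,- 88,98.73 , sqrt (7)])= [  -  88,1/pi,sqrt (7), sqrt( 7 ),  13, 22.56,37.51,78,98.73]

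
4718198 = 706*6683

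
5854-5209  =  645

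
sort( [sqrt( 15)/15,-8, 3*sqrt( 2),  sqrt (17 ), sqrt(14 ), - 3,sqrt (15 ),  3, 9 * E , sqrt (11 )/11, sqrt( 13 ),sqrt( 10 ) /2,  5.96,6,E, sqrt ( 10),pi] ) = [-8,  -  3, sqrt( 15) /15,  sqrt(11 )/11, sqrt( 10)/2,E, 3,pi,sqrt( 10), sqrt (13),  sqrt(14), sqrt ( 15),sqrt( 17),3*sqrt( 2 ),5.96 , 6,9*E] 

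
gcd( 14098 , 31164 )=742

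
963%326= 311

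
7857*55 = 432135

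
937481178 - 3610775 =933870403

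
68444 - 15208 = 53236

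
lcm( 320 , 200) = 1600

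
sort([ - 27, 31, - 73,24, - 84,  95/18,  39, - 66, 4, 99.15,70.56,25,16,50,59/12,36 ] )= [ - 84, - 73, - 66, - 27,4, 59/12, 95/18 , 16,24,25,31,36,39, 50,70.56, 99.15] 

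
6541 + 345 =6886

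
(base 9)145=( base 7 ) 233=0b1111010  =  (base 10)122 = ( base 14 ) 8A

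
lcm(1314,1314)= 1314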